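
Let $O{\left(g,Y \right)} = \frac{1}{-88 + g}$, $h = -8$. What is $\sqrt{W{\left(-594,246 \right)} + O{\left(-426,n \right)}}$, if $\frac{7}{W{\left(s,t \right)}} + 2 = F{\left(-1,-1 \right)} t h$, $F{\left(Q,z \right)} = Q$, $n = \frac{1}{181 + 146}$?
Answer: $\frac{2 \sqrt{25768362}}{252631} \approx 0.040187$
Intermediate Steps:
$n = \frac{1}{327} \approx 0.0030581$
$W{\left(s,t \right)} = \frac{7}{-2 + 8 t}$ ($W{\left(s,t \right)} = \frac{7}{-2 + - t \left(-8\right)} = \frac{7}{-2 + 8 t}$)
$\sqrt{W{\left(-594,246 \right)} + O{\left(-426,n \right)}} = \sqrt{\frac{7}{2 \left(-1 + 4 \cdot 246\right)} + \frac{1}{-88 - 426}} = \sqrt{\frac{7}{2 \left(-1 + 984\right)} + \frac{1}{-514}} = \sqrt{\frac{7}{2 \cdot 983} - \frac{1}{514}} = \sqrt{\frac{7}{2} \cdot \frac{1}{983} - \frac{1}{514}} = \sqrt{\frac{7}{1966} - \frac{1}{514}} = \sqrt{\frac{408}{252631}} = \frac{2 \sqrt{25768362}}{252631}$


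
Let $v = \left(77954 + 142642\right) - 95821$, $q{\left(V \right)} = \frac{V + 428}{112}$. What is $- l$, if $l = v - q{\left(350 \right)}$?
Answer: $- \frac{6987011}{56} \approx -1.2477 \cdot 10^{5}$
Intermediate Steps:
$q{\left(V \right)} = \frac{107}{28} + \frac{V}{112}$ ($q{\left(V \right)} = \left(428 + V\right) \frac{1}{112} = \frac{107}{28} + \frac{V}{112}$)
$v = 124775$ ($v = 220596 - 95821 = 124775$)
$l = \frac{6987011}{56}$ ($l = 124775 - \left(\frac{107}{28} + \frac{1}{112} \cdot 350\right) = 124775 - \left(\frac{107}{28} + \frac{25}{8}\right) = 124775 - \frac{389}{56} = \frac{6987011}{56} \approx 1.2477 \cdot 10^{5}$)
$- l = \left(-1\right) \frac{6987011}{56} = - \frac{6987011}{56}$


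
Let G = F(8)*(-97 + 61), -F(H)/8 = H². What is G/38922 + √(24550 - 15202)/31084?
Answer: 3072/6487 + √2337/15542 ≈ 0.47667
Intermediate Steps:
F(H) = -8*H²
G = 18432 (G = (-8*8²)*(-97 + 61) = -8*64*(-36) = -512*(-36) = 18432)
G/38922 + √(24550 - 15202)/31084 = 18432/38922 + √(24550 - 15202)/31084 = 18432*(1/38922) + √9348*(1/31084) = 3072/6487 + (2*√2337)*(1/31084) = 3072/6487 + √2337/15542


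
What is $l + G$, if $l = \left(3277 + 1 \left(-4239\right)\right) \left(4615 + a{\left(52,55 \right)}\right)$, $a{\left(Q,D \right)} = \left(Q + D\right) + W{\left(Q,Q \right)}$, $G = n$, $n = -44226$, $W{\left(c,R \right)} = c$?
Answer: $-4636814$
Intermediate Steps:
$G = -44226$
$a{\left(Q,D \right)} = D + 2 Q$ ($a{\left(Q,D \right)} = \left(Q + D\right) + Q = \left(D + Q\right) + Q = D + 2 Q$)
$l = -4592588$ ($l = \left(3277 + 1 \left(-4239\right)\right) \left(4615 + \left(55 + 2 \cdot 52\right)\right) = \left(3277 - 4239\right) \left(4615 + \left(55 + 104\right)\right) = - 962 \left(4615 + 159\right) = \left(-962\right) 4774 = -4592588$)
$l + G = -4592588 - 44226 = -4636814$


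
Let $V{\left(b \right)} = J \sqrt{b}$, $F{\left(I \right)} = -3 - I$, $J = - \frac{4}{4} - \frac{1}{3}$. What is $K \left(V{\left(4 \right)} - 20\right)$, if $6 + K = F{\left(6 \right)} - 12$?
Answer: $612$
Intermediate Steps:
$J = - \frac{4}{3}$ ($J = \left(-4\right) \frac{1}{4} - \frac{1}{3} = -1 - \frac{1}{3} = - \frac{4}{3} \approx -1.3333$)
$V{\left(b \right)} = - \frac{4 \sqrt{b}}{3}$
$K = -27$ ($K = -6 - 21 = -27$)
$K \left(V{\left(4 \right)} - 20\right) = - 27 \left(- \frac{4 \sqrt{4}}{3} - 20\right) = - 27 \left(\left(- \frac{4}{3}\right) 2 - 20\right) = - 27 \left(- \frac{8}{3} - 20\right) = \left(-27\right) \left(- \frac{68}{3}\right) = 612$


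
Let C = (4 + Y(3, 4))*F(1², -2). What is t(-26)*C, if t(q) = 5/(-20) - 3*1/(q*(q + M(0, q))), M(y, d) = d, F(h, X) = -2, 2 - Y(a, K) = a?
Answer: 1023/676 ≈ 1.5133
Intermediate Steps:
Y(a, K) = 2 - a
C = -6 (C = (4 + (2 - 1*3))*(-2) = (4 + (2 - 3))*(-2) = (4 - 1)*(-2) = 3*(-2) = -6)
t(q) = -¼ - 3/(2*q²) (t(q) = 5/(-20) - 3*1/(q*(q + q)) = 5*(-1/20) - 3*1/(2*q²) = -¼ - 3*1/(2*q²) = -¼ - 3/(2*q²))
t(-26)*C = ((¼)*(-6 - 1*(-26)²)/(-26)²)*(-6) = ((¼)*(1/676)*(-6 - 1*676))*(-6) = ((¼)*(1/676)*(-6 - 676))*(-6) = ((¼)*(1/676)*(-682))*(-6) = -341/1352*(-6) = 1023/676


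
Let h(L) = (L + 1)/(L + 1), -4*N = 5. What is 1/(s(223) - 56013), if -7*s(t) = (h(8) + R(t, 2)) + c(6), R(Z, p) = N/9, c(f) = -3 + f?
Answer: -252/14115415 ≈ -1.7853e-5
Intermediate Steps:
N = -5/4 (N = -1/4*5 = -5/4 ≈ -1.2500)
h(L) = 1 (h(L) = (1 + L)/(1 + L) = 1)
R(Z, p) = -5/36 (R(Z, p) = -5/4/9 = -5/4*1/9 = -5/36)
s(t) = -139/252 (s(t) = -((1 - 5/36) + (-3 + 6))/7 = -(31/36 + 3)/7 = -1/7*139/36 = -139/252)
1/(s(223) - 56013) = 1/(-139/252 - 56013) = 1/(-14115415/252) = -252/14115415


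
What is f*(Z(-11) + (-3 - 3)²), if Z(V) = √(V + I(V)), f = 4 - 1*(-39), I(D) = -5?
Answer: 1548 + 172*I ≈ 1548.0 + 172.0*I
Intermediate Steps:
f = 43 (f = 4 + 39 = 43)
Z(V) = √(-5 + V) (Z(V) = √(V - 5) = √(-5 + V))
f*(Z(-11) + (-3 - 3)²) = 43*(√(-5 - 11) + (-3 - 3)²) = 43*(√(-16) + (-6)²) = 43*(4*I + 36) = 43*(36 + 4*I) = 1548 + 172*I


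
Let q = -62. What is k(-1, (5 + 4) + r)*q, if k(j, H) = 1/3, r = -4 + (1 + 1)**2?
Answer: -62/3 ≈ -20.667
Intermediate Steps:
r = 0 (r = -4 + 2**2 = -4 + 4 = 0)
k(j, H) = 1/3
k(-1, (5 + 4) + r)*q = (1/3)*(-62) = -62/3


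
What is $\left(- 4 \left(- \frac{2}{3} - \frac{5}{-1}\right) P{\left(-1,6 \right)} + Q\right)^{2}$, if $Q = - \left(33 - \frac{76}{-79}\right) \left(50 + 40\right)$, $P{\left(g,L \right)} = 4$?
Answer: $\frac{548846868964}{56169} \approx 9.7713 \cdot 10^{6}$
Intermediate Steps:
$Q = - \frac{241470}{79}$ ($Q = - \left(33 - - \frac{76}{79}\right) 90 = - \left(33 + \frac{76}{79}\right) 90 = - \frac{2683 \cdot 90}{79} = \left(-1\right) \frac{241470}{79} = - \frac{241470}{79} \approx -3056.6$)
$\left(- 4 \left(- \frac{2}{3} - \frac{5}{-1}\right) P{\left(-1,6 \right)} + Q\right)^{2} = \left(- 4 \left(- \frac{2}{3} - \frac{5}{-1}\right) 4 - \frac{241470}{79}\right)^{2} = \left(- 4 \left(\left(-2\right) \frac{1}{3} - -5\right) 4 - \frac{241470}{79}\right)^{2} = \left(- 4 \left(- \frac{2}{3} + 5\right) 4 - \frac{241470}{79}\right)^{2} = \left(- 4 \cdot \frac{13}{3} \cdot 4 - \frac{241470}{79}\right)^{2} = \left(\left(-4\right) \frac{52}{3} - \frac{241470}{79}\right)^{2} = \left(- \frac{208}{3} - \frac{241470}{79}\right)^{2} = \left(- \frac{740842}{237}\right)^{2} = \frac{548846868964}{56169}$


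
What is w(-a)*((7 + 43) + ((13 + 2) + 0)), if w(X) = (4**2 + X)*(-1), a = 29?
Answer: 845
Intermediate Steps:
w(X) = -16 - X (w(X) = (16 + X)*(-1) = -16 - X)
w(-a)*((7 + 43) + ((13 + 2) + 0)) = (-16 - (-1)*29)*((7 + 43) + ((13 + 2) + 0)) = (-16 - 1*(-29))*(50 + (15 + 0)) = (-16 + 29)*(50 + 15) = 13*65 = 845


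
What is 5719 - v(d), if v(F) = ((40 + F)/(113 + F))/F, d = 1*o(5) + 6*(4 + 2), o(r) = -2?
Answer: 14291744/2499 ≈ 5719.0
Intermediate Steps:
d = 34 (d = 1*(-2) + 6*(4 + 2) = -2 + 6*6 = -2 + 36 = 34)
v(F) = (40 + F)/(F*(113 + F)) (v(F) = ((40 + F)/(113 + F))/F = (40 + F)/(F*(113 + F)))
5719 - v(d) = 5719 - (40 + 34)/(34*(113 + 34)) = 5719 - 74/(34*147) = 5719 - 1*37/2499 = 5719 - 37/2499 = 14291744/2499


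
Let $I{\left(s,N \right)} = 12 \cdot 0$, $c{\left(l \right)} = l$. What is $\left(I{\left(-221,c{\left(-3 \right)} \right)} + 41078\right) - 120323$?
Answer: $-79245$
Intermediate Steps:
$I{\left(s,N \right)} = 0$
$\left(I{\left(-221,c{\left(-3 \right)} \right)} + 41078\right) - 120323 = \left(0 + 41078\right) - 120323 = 41078 - 120323 = -79245$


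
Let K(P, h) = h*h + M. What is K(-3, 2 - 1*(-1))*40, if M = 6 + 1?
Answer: 640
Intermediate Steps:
M = 7
K(P, h) = 7 + h**2 (K(P, h) = h*h + 7 = h**2 + 7 = 7 + h**2)
K(-3, 2 - 1*(-1))*40 = (7 + (2 - 1*(-1))**2)*40 = (7 + (2 + 1)**2)*40 = (7 + 3**2)*40 = (7 + 9)*40 = 16*40 = 640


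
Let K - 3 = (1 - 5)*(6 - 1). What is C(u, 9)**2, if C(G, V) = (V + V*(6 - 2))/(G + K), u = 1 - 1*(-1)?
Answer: 9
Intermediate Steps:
u = 2 (u = 1 + 1 = 2)
K = -17 (K = 3 + (1 - 5)*(6 - 1) = 3 - 4*5 = 3 - 20 = -17)
C(G, V) = 5*V/(-17 + G) (C(G, V) = (V + V*(6 - 2))/(G - 17) = (V + V*4)/(-17 + G) = (V + 4*V)/(-17 + G) = (5*V)/(-17 + G) = 5*V/(-17 + G))
C(u, 9)**2 = (5*9/(-17 + 2))**2 = (5*9/(-15))**2 = (5*9*(-1/15))**2 = (-3)**2 = 9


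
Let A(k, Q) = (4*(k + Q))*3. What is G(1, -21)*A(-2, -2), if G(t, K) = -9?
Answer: 432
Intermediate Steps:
A(k, Q) = 12*Q + 12*k (A(k, Q) = (4*(Q + k))*3 = (4*Q + 4*k)*3 = 12*Q + 12*k)
G(1, -21)*A(-2, -2) = -9*(12*(-2) + 12*(-2)) = -9*(-24 - 24) = -9*(-48) = 432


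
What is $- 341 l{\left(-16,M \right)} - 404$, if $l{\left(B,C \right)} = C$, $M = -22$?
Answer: $7098$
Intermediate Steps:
$- 341 l{\left(-16,M \right)} - 404 = \left(-341\right) \left(-22\right) - 404 = 7502 - 404 = 7098$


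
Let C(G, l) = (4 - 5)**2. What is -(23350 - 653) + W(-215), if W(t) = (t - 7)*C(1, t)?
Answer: -22919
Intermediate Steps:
C(G, l) = 1 (C(G, l) = (-1)**2 = 1)
W(t) = -7 + t (W(t) = (t - 7)*1 = (-7 + t)*1 = -7 + t)
-(23350 - 653) + W(-215) = -(23350 - 653) + (-7 - 215) = -1*22697 - 222 = -22697 - 222 = -22919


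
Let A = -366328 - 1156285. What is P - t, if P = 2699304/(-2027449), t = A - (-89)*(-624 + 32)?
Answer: 3193839737845/2027449 ≈ 1.5753e+6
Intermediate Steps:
A = -1522613
t = -1575301 (t = -1522613 - (-89)*(-624 + 32) = -1522613 - (-89)*(-592) = -1522613 - 1*52688 = -1522613 - 52688 = -1575301)
P = -2699304/2027449 (P = 2699304*(-1/2027449) = -2699304/2027449 ≈ -1.3314)
P - t = -2699304/2027449 - 1*(-1575301) = -2699304/2027449 + 1575301 = 3193839737845/2027449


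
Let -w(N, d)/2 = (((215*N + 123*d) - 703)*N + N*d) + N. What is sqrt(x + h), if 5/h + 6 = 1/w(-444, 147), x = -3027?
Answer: I*sqrt(522052686010955812323)/415232353 ≈ 55.026*I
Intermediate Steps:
w(N, d) = -2*N - 2*N*d - 2*N*(-703 + 123*d + 215*N) (w(N, d) = -2*((((215*N + 123*d) - 703)*N + N*d) + N) = -2*((((123*d + 215*N) - 703)*N + N*d) + N) = -2*(((-703 + 123*d + 215*N)*N + N*d) + N) = -2*((N*(-703 + 123*d + 215*N) + N*d) + N) = -2*((N*d + N*(-703 + 123*d + 215*N)) + N) = -2*(N + N*d + N*(-703 + 123*d + 215*N)) = -2*N - 2*N*d - 2*N*(-703 + 123*d + 215*N))
h = -346026960/415232353 (h = 5/(-6 + 1/(2*(-444)*(702 - 215*(-444) - 124*147))) = 5/(-6 + 1/(2*(-444)*(702 + 95460 - 18228))) = 5/(-6 + 1/(2*(-444)*77934)) = 5/(-6 + 1/(-69205392)) = 5/(-6 - 1/69205392) = 5/(-415232353/69205392) = 5*(-69205392/415232353) = -346026960/415232353 ≈ -0.83333)
sqrt(x + h) = sqrt(-3027 - 346026960/415232353) = sqrt(-1257254359491/415232353) = I*sqrt(522052686010955812323)/415232353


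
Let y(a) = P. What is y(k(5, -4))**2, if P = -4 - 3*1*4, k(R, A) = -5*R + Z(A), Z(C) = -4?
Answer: 256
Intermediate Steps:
k(R, A) = -4 - 5*R (k(R, A) = -5*R - 4 = -4 - 5*R)
P = -16 (P = -4 - 3*4 = -4 - 12 = -16)
y(a) = -16
y(k(5, -4))**2 = (-16)**2 = 256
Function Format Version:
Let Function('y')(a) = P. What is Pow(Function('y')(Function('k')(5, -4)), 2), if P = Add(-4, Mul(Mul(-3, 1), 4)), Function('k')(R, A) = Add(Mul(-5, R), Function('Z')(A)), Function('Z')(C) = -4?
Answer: 256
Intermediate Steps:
Function('k')(R, A) = Add(-4, Mul(-5, R)) (Function('k')(R, A) = Add(Mul(-5, R), -4) = Add(-4, Mul(-5, R)))
P = -16 (P = Add(-4, Mul(-3, 4)) = Add(-4, -12) = -16)
Function('y')(a) = -16
Pow(Function('y')(Function('k')(5, -4)), 2) = Pow(-16, 2) = 256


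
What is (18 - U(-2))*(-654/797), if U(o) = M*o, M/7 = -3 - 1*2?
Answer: 34008/797 ≈ 42.670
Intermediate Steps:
M = -35 (M = 7*(-3 - 1*2) = 7*(-3 - 2) = 7*(-5) = -35)
U(o) = -35*o
(18 - U(-2))*(-654/797) = (18 - (-35)*(-2))*(-654/797) = (18 - 1*70)*(-654*1/797) = (18 - 70)*(-654/797) = -52*(-654/797) = 34008/797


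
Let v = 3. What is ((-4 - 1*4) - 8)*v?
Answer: -48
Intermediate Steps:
((-4 - 1*4) - 8)*v = ((-4 - 1*4) - 8)*3 = ((-4 - 4) - 8)*3 = (-8 - 8)*3 = -16*3 = -48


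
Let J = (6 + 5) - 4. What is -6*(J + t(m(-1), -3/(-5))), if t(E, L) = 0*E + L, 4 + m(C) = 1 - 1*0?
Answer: -228/5 ≈ -45.600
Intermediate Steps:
m(C) = -3 (m(C) = -4 + (1 - 1*0) = -4 + (1 + 0) = -4 + 1 = -3)
t(E, L) = L (t(E, L) = 0 + L = L)
J = 7 (J = 11 - 4 = 7)
-6*(J + t(m(-1), -3/(-5))) = -6*(7 - 3/(-5)) = -6*(7 - 3*(-⅕)) = -6*(7 + ⅗) = -6*38/5 = -228/5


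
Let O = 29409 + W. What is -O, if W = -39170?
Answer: 9761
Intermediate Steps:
O = -9761 (O = 29409 - 39170 = -9761)
-O = -1*(-9761) = 9761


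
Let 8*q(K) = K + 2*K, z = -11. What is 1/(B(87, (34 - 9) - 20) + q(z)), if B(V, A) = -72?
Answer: -8/609 ≈ -0.013136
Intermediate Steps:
q(K) = 3*K/8 (q(K) = (K + 2*K)/8 = (3*K)/8 = 3*K/8)
1/(B(87, (34 - 9) - 20) + q(z)) = 1/(-72 + (3/8)*(-11)) = 1/(-72 - 33/8) = 1/(-609/8) = -8/609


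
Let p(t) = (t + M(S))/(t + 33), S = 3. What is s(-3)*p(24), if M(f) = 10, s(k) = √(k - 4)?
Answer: 34*I*√7/57 ≈ 1.5782*I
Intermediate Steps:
s(k) = √(-4 + k)
p(t) = (10 + t)/(33 + t) (p(t) = (t + 10)/(t + 33) = (10 + t)/(33 + t))
s(-3)*p(24) = √(-4 - 3)*((10 + 24)/(33 + 24)) = √(-7)*(34/57) = (I*√7)*((1/57)*34) = (I*√7)*(34/57) = 34*I*√7/57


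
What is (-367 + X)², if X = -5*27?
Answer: 252004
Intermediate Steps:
X = -135
(-367 + X)² = (-367 - 135)² = (-502)² = 252004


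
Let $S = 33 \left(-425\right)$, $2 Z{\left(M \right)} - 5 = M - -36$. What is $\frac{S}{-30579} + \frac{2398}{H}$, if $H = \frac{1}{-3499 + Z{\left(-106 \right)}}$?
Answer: $- \frac{86319792966}{10193} \approx -8.4685 \cdot 10^{6}$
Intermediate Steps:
$Z{\left(M \right)} = \frac{41}{2} + \frac{M}{2}$ ($Z{\left(M \right)} = \frac{5}{2} + \frac{M - -36}{2} = \frac{5}{2} + \frac{M + 36}{2} = \frac{5}{2} + \frac{36 + M}{2} = \frac{5}{2} + \left(18 + \frac{M}{2}\right) = \frac{41}{2} + \frac{M}{2}$)
$H = - \frac{2}{7063}$ ($H = \frac{1}{-3499 + \left(\frac{41}{2} + \frac{1}{2} \left(-106\right)\right)} = \frac{1}{-3499 + \left(\frac{41}{2} - 53\right)} = \frac{1}{-3499 - \frac{65}{2}} = \frac{1}{- \frac{7063}{2}} = - \frac{2}{7063} \approx -0.00028317$)
$S = -14025$
$\frac{S}{-30579} + \frac{2398}{H} = - \frac{14025}{-30579} + \frac{2398}{- \frac{2}{7063}} = \left(-14025\right) \left(- \frac{1}{30579}\right) + 2398 \left(- \frac{7063}{2}\right) = \frac{4675}{10193} - 8468537 = - \frac{86319792966}{10193}$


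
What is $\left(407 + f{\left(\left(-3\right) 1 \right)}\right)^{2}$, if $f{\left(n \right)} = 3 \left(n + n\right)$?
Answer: $151321$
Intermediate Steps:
$f{\left(n \right)} = 6 n$ ($f{\left(n \right)} = 3 \cdot 2 n = 6 n$)
$\left(407 + f{\left(\left(-3\right) 1 \right)}\right)^{2} = \left(407 + 6 \left(\left(-3\right) 1\right)\right)^{2} = \left(407 + 6 \left(-3\right)\right)^{2} = \left(407 - 18\right)^{2} = 389^{2} = 151321$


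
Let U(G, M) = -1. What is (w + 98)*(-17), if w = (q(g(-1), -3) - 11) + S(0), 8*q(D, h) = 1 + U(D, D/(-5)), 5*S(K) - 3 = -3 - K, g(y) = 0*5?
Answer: -1479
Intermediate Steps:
g(y) = 0
S(K) = -K/5 (S(K) = 3/5 + (-3 - K)/5 = 3/5 + (-3/5 - K/5) = -K/5)
q(D, h) = 0 (q(D, h) = (1 - 1)/8 = (1/8)*0 = 0)
w = -11 (w = (0 - 11) - 1/5*0 = -11 + 0 = -11)
(w + 98)*(-17) = (-11 + 98)*(-17) = 87*(-17) = -1479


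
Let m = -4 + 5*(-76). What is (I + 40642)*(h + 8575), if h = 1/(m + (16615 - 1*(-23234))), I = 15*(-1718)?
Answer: 5032868855872/39465 ≈ 1.2753e+8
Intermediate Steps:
m = -384 (m = -4 - 380 = -384)
I = -25770
h = 1/39465 (h = 1/(-384 + (16615 - 1*(-23234))) = 1/(-384 + (16615 + 23234)) = 1/(-384 + 39849) = 1/39465 ≈ 2.5339e-5)
(I + 40642)*(h + 8575) = (-25770 + 40642)*(1/39465 + 8575) = 14872*(338412376/39465) = 5032868855872/39465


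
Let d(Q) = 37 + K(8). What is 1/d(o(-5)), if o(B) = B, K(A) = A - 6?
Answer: 1/39 ≈ 0.025641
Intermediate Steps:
K(A) = -6 + A
d(Q) = 39 (d(Q) = 37 + (-6 + 8) = 37 + 2 = 39)
1/d(o(-5)) = 1/39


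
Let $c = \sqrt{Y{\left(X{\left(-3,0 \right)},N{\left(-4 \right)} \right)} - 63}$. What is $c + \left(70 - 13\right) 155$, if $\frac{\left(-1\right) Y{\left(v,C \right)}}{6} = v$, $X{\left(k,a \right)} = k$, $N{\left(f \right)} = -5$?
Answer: $8835 + 3 i \sqrt{5} \approx 8835.0 + 6.7082 i$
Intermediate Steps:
$Y{\left(v,C \right)} = - 6 v$
$c = 3 i \sqrt{5}$ ($c = \sqrt{\left(-6\right) \left(-3\right) - 63} = \sqrt{18 - 63} = \sqrt{-45} = 3 i \sqrt{5} \approx 6.7082 i$)
$c + \left(70 - 13\right) 155 = 3 i \sqrt{5} + \left(70 - 13\right) 155 = 3 i \sqrt{5} + 57 \cdot 155 = 3 i \sqrt{5} + 8835 = 8835 + 3 i \sqrt{5}$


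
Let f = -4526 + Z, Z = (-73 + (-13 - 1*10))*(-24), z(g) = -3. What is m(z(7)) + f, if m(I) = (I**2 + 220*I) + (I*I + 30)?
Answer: -2834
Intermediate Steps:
Z = 2304 (Z = (-73 + (-13 - 10))*(-24) = (-73 - 23)*(-24) = -96*(-24) = 2304)
f = -2222 (f = -4526 + 2304 = -2222)
m(I) = 30 + 2*I**2 + 220*I (m(I) = (I**2 + 220*I) + (I**2 + 30) = (I**2 + 220*I) + (30 + I**2) = 30 + 2*I**2 + 220*I)
m(z(7)) + f = (30 + 2*(-3)**2 + 220*(-3)) - 2222 = (30 + 2*9 - 660) - 2222 = (30 + 18 - 660) - 2222 = -612 - 2222 = -2834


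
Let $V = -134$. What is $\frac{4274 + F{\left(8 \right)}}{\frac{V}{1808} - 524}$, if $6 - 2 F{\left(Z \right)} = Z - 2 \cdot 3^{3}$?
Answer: $- \frac{3887200}{473763} \approx -8.2049$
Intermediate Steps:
$F{\left(Z \right)} = 30 - \frac{Z}{2}$ ($F{\left(Z \right)} = 3 - \frac{Z - 2 \cdot 3^{3}}{2} = 3 - \frac{Z - 54}{2} = 3 - \frac{-54 + Z}{2} = 3 - \left(-27 + \frac{Z}{2}\right) = 30 - \frac{Z}{2}$)
$\frac{4274 + F{\left(8 \right)}}{\frac{V}{1808} - 524} = \frac{4274 + \left(30 - 4\right)}{- \frac{134}{1808} - 524} = \frac{4274 + \left(30 - 4\right)}{\left(-134\right) \frac{1}{1808} - 524} = \frac{4274 + 26}{- \frac{67}{904} - 524} = \frac{4300}{- \frac{473763}{904}} = 4300 \left(- \frac{904}{473763}\right) = - \frac{3887200}{473763}$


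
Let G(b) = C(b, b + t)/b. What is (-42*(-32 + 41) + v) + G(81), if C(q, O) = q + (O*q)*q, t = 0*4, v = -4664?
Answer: 1520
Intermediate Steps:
t = 0
C(q, O) = q + O*q**2
G(b) = 1 + b**2 (G(b) = (b*(1 + (b + 0)*b))/b = (b*(1 + b*b))/b = (b*(1 + b**2))/b = 1 + b**2)
(-42*(-32 + 41) + v) + G(81) = (-42*(-32 + 41) - 4664) + (1 + 81**2) = (-42*9 - 4664) + (1 + 6561) = (-378 - 4664) + 6562 = -5042 + 6562 = 1520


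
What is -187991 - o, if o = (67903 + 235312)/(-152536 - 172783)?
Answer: -61156740914/325319 ≈ -1.8799e+5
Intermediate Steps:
o = -303215/325319 (o = 303215/(-325319) = 303215*(-1/325319) = -303215/325319 ≈ -0.93205)
-187991 - o = -187991 - 1*(-303215/325319) = -187991 + 303215/325319 = -61156740914/325319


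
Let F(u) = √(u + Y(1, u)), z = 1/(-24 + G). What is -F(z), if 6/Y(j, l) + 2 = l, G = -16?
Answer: -I*√96810/180 ≈ -1.7286*I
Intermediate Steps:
Y(j, l) = 6/(-2 + l)
z = -1/40 (z = 1/(-24 - 16) = 1/(-40) = -1/40 ≈ -0.025000)
F(u) = √(u + 6/(-2 + u))
-F(z) = -√((6 - (-2 - 1/40)/40)/(-2 - 1/40)) = -√((6 - 1/40*(-81/40))/(-81/40)) = -√(-40*(6 + 81/1600)/81) = -√(-40/81*9681/1600) = -√(-3227/1080) = -I*√96810/180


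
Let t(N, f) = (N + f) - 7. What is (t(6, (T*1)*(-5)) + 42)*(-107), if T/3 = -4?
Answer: -10807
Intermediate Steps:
T = -12 (T = 3*(-4) = -12)
t(N, f) = -7 + N + f
(t(6, (T*1)*(-5)) + 42)*(-107) = ((-7 + 6 - 12*1*(-5)) + 42)*(-107) = ((-7 + 6 - 12*(-5)) + 42)*(-107) = ((-7 + 6 + 60) + 42)*(-107) = (59 + 42)*(-107) = 101*(-107) = -10807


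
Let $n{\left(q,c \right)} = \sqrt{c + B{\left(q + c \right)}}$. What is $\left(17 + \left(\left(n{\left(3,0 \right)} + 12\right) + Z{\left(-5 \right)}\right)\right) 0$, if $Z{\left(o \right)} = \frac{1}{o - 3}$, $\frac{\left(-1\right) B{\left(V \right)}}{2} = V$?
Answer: $0$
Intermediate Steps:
$B{\left(V \right)} = - 2 V$
$n{\left(q,c \right)} = \sqrt{- c - 2 q}$ ($n{\left(q,c \right)} = \sqrt{c - 2 \left(q + c\right)} = \sqrt{c - 2 \left(c + q\right)} = \sqrt{c - \left(2 c + 2 q\right)} = \sqrt{- c - 2 q}$)
$Z{\left(o \right)} = \frac{1}{-3 + o}$
$\left(17 + \left(\left(n{\left(3,0 \right)} + 12\right) + Z{\left(-5 \right)}\right)\right) 0 = \left(17 + \left(\left(\sqrt{\left(-1\right) 0 - 6} + 12\right) + \frac{1}{-3 - 5}\right)\right) 0 = \left(17 + \left(\left(\sqrt{0 - 6} + 12\right) + \frac{1}{-8}\right)\right) 0 = \left(17 + \left(\left(\sqrt{-6} + 12\right) - \frac{1}{8}\right)\right) 0 = \left(17 + \left(\left(i \sqrt{6} + 12\right) - \frac{1}{8}\right)\right) 0 = \left(17 + \left(\left(12 + i \sqrt{6}\right) - \frac{1}{8}\right)\right) 0 = \left(17 + \left(\frac{95}{8} + i \sqrt{6}\right)\right) 0 = \left(\frac{231}{8} + i \sqrt{6}\right) 0 = 0$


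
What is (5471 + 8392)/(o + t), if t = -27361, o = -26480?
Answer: -4621/17947 ≈ -0.25748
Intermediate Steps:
(5471 + 8392)/(o + t) = (5471 + 8392)/(-26480 - 27361) = 13863/(-53841) = 13863*(-1/53841) = -4621/17947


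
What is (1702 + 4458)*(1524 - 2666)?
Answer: -7034720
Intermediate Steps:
(1702 + 4458)*(1524 - 2666) = 6160*(-1142) = -7034720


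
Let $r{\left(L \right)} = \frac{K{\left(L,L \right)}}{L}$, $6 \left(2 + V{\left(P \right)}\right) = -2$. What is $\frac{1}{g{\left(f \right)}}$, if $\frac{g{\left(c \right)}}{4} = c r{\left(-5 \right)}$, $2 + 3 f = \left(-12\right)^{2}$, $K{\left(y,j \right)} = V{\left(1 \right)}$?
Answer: $\frac{45}{3976} \approx 0.011318$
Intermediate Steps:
$V{\left(P \right)} = - \frac{7}{3}$ ($V{\left(P \right)} = -2 + \frac{1}{6} \left(-2\right) = -2 - \frac{1}{3} = - \frac{7}{3}$)
$K{\left(y,j \right)} = - \frac{7}{3}$
$r{\left(L \right)} = - \frac{7}{3 L}$
$f = \frac{142}{3}$ ($f = - \frac{2}{3} + \frac{\left(-12\right)^{2}}{3} = - \frac{2}{3} + \frac{1}{3} \cdot 144 = - \frac{2}{3} + 48 = \frac{142}{3} \approx 47.333$)
$g{\left(c \right)} = \frac{28 c}{15}$ ($g{\left(c \right)} = 4 c \left(- \frac{7}{3 \left(-5\right)}\right) = 4 c \left(\left(- \frac{7}{3}\right) \left(- \frac{1}{5}\right)\right) = 4 c \frac{7}{15} = 4 \frac{7 c}{15} = \frac{28 c}{15}$)
$\frac{1}{g{\left(f \right)}} = \frac{1}{\frac{28}{15} \cdot \frac{142}{3}} = \frac{1}{\frac{3976}{45}} = \frac{45}{3976}$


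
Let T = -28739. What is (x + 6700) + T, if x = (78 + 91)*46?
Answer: -14265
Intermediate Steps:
x = 7774 (x = 169*46 = 7774)
(x + 6700) + T = (7774 + 6700) - 28739 = 14474 - 28739 = -14265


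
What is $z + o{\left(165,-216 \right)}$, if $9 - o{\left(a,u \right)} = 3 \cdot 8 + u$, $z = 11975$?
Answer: $12176$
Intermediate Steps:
$o{\left(a,u \right)} = -15 - u$ ($o{\left(a,u \right)} = 9 - \left(3 \cdot 8 + u\right) = 9 - \left(24 + u\right) = -15 - u$)
$z + o{\left(165,-216 \right)} = 11975 - -201 = 11975 + \left(-15 + 216\right) = 11975 + 201 = 12176$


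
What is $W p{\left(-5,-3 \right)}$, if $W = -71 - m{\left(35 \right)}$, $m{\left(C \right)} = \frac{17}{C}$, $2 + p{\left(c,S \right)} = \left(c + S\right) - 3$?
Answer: $\frac{32526}{35} \approx 929.31$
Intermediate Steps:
$p{\left(c,S \right)} = -5 + S + c$ ($p{\left(c,S \right)} = -2 - \left(3 - S - c\right) = -2 + \left(-3 + S + c\right) = -5 + S + c$)
$W = - \frac{2502}{35}$ ($W = -71 - \frac{17}{35} = - \frac{2502}{35} \approx -71.486$)
$W p{\left(-5,-3 \right)} = - \frac{2502 \left(-5 - 3 - 5\right)}{35} = \left(- \frac{2502}{35}\right) \left(-13\right) = \frac{32526}{35}$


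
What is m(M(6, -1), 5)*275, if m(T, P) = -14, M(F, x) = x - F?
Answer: -3850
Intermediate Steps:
m(M(6, -1), 5)*275 = -14*275 = -3850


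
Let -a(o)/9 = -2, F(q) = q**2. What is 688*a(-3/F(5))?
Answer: 12384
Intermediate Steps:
a(o) = 18 (a(o) = -9*(-2) = 18)
688*a(-3/F(5)) = 688*18 = 12384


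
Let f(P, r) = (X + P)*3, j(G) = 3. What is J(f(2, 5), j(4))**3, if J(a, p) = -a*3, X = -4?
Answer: 5832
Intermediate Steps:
f(P, r) = -12 + 3*P (f(P, r) = (-4 + P)*3 = -12 + 3*P)
J(a, p) = -3*a
J(f(2, 5), j(4))**3 = (-3*(-12 + 3*2))**3 = (-3*(-12 + 6))**3 = (-3*(-6))**3 = 18**3 = 5832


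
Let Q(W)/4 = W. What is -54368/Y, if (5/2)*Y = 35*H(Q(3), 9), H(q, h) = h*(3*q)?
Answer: -6796/567 ≈ -11.986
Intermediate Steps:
Q(W) = 4*W
H(q, h) = 3*h*q
Y = 4536 (Y = 2*(35*(3*9*(4*3)))/5 = 2*(35*(3*9*12))/5 = 2*(35*324)/5 = (⅖)*11340 = 4536)
-54368/Y = -54368/4536 = -54368*1/4536 = -6796/567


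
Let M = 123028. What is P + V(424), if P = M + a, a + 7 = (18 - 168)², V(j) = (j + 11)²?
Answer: 334746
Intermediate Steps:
V(j) = (11 + j)²
a = 22493 (a = -7 + (18 - 168)² = -7 + (-150)² = -7 + 22500 = 22493)
P = 145521 (P = 123028 + 22493 = 145521)
P + V(424) = 145521 + (11 + 424)² = 145521 + 435² = 145521 + 189225 = 334746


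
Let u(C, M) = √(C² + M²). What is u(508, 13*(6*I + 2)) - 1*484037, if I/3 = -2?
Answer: -484037 + 2*√113357 ≈ -4.8336e+5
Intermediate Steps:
I = -6 (I = 3*(-2) = -6)
u(508, 13*(6*I + 2)) - 1*484037 = √(508² + (13*(6*(-6) + 2))²) - 1*484037 = √(258064 + (13*(-36 + 2))²) - 484037 = √(258064 + (13*(-34))²) - 484037 = √(258064 + (-442)²) - 484037 = √(258064 + 195364) - 484037 = √453428 - 484037 = 2*√113357 - 484037 = -484037 + 2*√113357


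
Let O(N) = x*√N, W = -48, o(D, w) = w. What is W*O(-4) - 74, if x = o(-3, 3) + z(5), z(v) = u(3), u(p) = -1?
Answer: -74 - 192*I ≈ -74.0 - 192.0*I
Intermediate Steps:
z(v) = -1
x = 2 (x = 3 - 1 = 2)
O(N) = 2*√N
W*O(-4) - 74 = -96*√(-4) - 74 = -96*2*I - 74 = -192*I - 74 = -74 - 192*I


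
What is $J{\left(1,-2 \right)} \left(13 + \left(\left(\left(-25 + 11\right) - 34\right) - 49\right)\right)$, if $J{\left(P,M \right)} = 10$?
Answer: $-840$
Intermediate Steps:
$J{\left(1,-2 \right)} \left(13 + \left(\left(\left(-25 + 11\right) - 34\right) - 49\right)\right) = 10 \left(13 + \left(\left(\left(-25 + 11\right) - 34\right) - 49\right)\right) = 10 \left(13 - 97\right) = 10 \left(-84\right) = -840$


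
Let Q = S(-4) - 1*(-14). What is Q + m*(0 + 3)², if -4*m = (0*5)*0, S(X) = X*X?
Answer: 30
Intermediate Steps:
S(X) = X²
Q = 30 (Q = (-4)² - 1*(-14) = 16 + 14 = 30)
m = 0 (m = -0*5*0/4 = -0*0 = -¼*0 = 0)
Q + m*(0 + 3)² = 30 + 0*(0 + 3)² = 30 + 0*3² = 30 + 0*9 = 30 + 0 = 30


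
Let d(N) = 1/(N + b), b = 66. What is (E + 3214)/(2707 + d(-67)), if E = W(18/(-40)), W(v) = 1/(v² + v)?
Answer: 158893/133947 ≈ 1.1862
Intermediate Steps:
W(v) = 1/(v + v²)
E = -400/99 (E = 1/(((18/(-40)))*(1 + 18/(-40))) = 1/(((18*(-1/40)))*(1 + 18*(-1/40))) = 1/((-9/20)*(1 - 9/20)) = -20/(9*11/20) = -20/9*20/11 = -400/99 ≈ -4.0404)
d(N) = 1/(66 + N) (d(N) = 1/(N + 66) = 1/(66 + N))
(E + 3214)/(2707 + d(-67)) = (-400/99 + 3214)/(2707 + 1/(66 - 67)) = 317786/(99*(2707 + 1/(-1))) = 317786/(99*(2707 - 1)) = (317786/99)/2706 = (317786/99)*(1/2706) = 158893/133947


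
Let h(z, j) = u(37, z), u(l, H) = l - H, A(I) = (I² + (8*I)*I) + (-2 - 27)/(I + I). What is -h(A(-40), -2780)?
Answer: 1149069/80 ≈ 14363.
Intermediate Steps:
A(I) = 9*I² - 29/(2*I) (A(I) = (I² + 8*I²) - 29*1/(2*I) = 9*I² - 29/(2*I))
h(z, j) = 37 - z
-h(A(-40), -2780) = -(37 - (-29 + 18*(-40)³)/(2*(-40))) = -(37 - (-1)*(-29 + 18*(-64000))/(2*40)) = -(37 - (-1)*(-29 - 1152000)/(2*40)) = -(37 - (-1)*(-1152029)/(2*40)) = -(37 - 1*1152029/80) = -(37 - 1152029/80) = -1*(-1149069/80) = 1149069/80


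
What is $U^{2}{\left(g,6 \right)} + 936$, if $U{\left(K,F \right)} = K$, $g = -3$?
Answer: $945$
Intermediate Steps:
$U^{2}{\left(g,6 \right)} + 936 = \left(-3\right)^{2} + 936 = 9 + 936 = 945$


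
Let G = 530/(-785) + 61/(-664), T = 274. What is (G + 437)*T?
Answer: 6230268855/52124 ≈ 1.1953e+5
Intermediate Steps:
G = -79961/104248 (G = 530*(-1/785) + 61*(-1/664) = -106/157 - 61/664 = -79961/104248 ≈ -0.76703)
(G + 437)*T = (-79961/104248 + 437)*274 = (45476415/104248)*274 = 6230268855/52124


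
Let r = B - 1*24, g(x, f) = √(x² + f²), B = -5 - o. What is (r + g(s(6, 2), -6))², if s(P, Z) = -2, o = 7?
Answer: 1336 - 144*√10 ≈ 880.63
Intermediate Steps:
B = -12 (B = -5 - 1*7 = -5 - 7 = -12)
g(x, f) = √(f² + x²)
r = -36 (r = -12 - 1*24 = -12 - 24 = -36)
(r + g(s(6, 2), -6))² = (-36 + √((-6)² + (-2)²))² = (-36 + √(36 + 4))² = (-36 + √40)² = (-36 + 2*√10)²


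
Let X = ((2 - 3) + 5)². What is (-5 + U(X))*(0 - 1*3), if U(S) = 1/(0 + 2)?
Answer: 27/2 ≈ 13.500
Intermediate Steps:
X = 16 (X = (-1 + 5)² = 4² = 16)
U(S) = ½ (U(S) = 1/2 = ½)
(-5 + U(X))*(0 - 1*3) = (-5 + ½)*(0 - 1*3) = -9*(0 - 3)/2 = -9/2*(-3) = 27/2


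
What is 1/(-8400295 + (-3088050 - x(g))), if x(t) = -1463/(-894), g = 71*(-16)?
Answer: -894/10270581893 ≈ -8.7045e-8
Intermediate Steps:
g = -1136
x(t) = 1463/894 (x(t) = -1463*(-1/894) = 1463/894)
1/(-8400295 + (-3088050 - x(g))) = 1/(-8400295 + (-3088050 - 1*1463/894)) = 1/(-8400295 + (-3088050 - 1463/894)) = 1/(-8400295 - 2760718163/894) = 1/(-10270581893/894) = -894/10270581893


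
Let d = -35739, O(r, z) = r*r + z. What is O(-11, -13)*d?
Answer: -3859812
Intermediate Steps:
O(r, z) = z + r² (O(r, z) = r² + z = z + r²)
O(-11, -13)*d = (-13 + (-11)²)*(-35739) = (-13 + 121)*(-35739) = 108*(-35739) = -3859812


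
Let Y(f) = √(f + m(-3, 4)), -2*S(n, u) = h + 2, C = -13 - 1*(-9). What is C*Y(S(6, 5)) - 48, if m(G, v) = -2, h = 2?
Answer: -48 - 8*I ≈ -48.0 - 8.0*I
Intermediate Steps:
C = -4 (C = -13 + 9 = -4)
S(n, u) = -2 (S(n, u) = -(2 + 2)/2 = -½*4 = -2)
Y(f) = √(-2 + f) (Y(f) = √(f - 2) = √(-2 + f))
C*Y(S(6, 5)) - 48 = -4*√(-2 - 2) - 48 = -8*I - 48 = -48 - 8*I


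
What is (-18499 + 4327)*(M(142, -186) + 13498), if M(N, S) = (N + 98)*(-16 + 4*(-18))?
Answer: 108018984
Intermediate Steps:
M(N, S) = -8624 - 88*N (M(N, S) = (98 + N)*(-16 - 72) = (98 + N)*(-88) = -8624 - 88*N)
(-18499 + 4327)*(M(142, -186) + 13498) = (-18499 + 4327)*((-8624 - 88*142) + 13498) = -14172*((-8624 - 12496) + 13498) = -14172*(-21120 + 13498) = -14172*(-7622) = 108018984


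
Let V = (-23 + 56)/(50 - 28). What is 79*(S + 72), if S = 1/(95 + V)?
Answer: 1097942/193 ≈ 5688.8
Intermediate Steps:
V = 3/2 (V = 33/22 = 33*(1/22) = 3/2 ≈ 1.5000)
S = 2/193 (S = 1/(95 + 3/2) = 1/(193/2) = 2/193 ≈ 0.010363)
79*(S + 72) = 79*(2/193 + 72) = 79*(13898/193) = 1097942/193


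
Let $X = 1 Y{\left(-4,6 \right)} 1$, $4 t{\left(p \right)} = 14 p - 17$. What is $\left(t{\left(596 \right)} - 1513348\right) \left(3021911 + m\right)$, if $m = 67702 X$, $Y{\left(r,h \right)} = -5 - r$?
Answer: $- \frac{17858385428585}{4} \approx -4.4646 \cdot 10^{12}$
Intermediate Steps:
$t{\left(p \right)} = - \frac{17}{4} + \frac{7 p}{2}$ ($t{\left(p \right)} = \frac{14 p - 17}{4} = \frac{-17 + 14 p}{4} = - \frac{17}{4} + \frac{7 p}{2}$)
$X = -1$ ($X = 1 \left(-5 - -4\right) 1 = 1 \left(-5 + 4\right) 1 = 1 \left(-1\right) 1 = \left(-1\right) 1 = -1$)
$m = -67702$ ($m = 67702 \left(-1\right) = -67702$)
$\left(t{\left(596 \right)} - 1513348\right) \left(3021911 + m\right) = \left(\left(- \frac{17}{4} + \frac{7}{2} \cdot 596\right) - 1513348\right) \left(3021911 - 67702\right) = \left(\left(- \frac{17}{4} + 2086\right) - 1513348\right) 2954209 = \left(\frac{8327}{4} - 1513348\right) 2954209 = \left(- \frac{6045065}{4}\right) 2954209 = - \frac{17858385428585}{4}$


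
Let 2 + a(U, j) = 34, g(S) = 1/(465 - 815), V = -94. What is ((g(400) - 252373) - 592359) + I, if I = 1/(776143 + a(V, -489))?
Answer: -9179238072433/10866450 ≈ -8.4473e+5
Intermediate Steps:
g(S) = -1/350 (g(S) = 1/(-350) = -1/350)
a(U, j) = 32 (a(U, j) = -2 + 34 = 32)
I = 1/776175 (I = 1/(776143 + 32) = 1/776175 ≈ 1.2884e-6)
((g(400) - 252373) - 592359) + I = ((-1/350 - 252373) - 592359) + 1/776175 = (-88330551/350 - 592359) + 1/776175 = -295656201/350 + 1/776175 = -9179238072433/10866450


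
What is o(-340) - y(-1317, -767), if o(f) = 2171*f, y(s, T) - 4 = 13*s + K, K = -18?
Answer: -721005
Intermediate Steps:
y(s, T) = -14 + 13*s (y(s, T) = 4 + (13*s - 18) = 4 + (-18 + 13*s) = -14 + 13*s)
o(-340) - y(-1317, -767) = 2171*(-340) - (-14 + 13*(-1317)) = -738140 - (-14 - 17121) = -738140 - 1*(-17135) = -738140 + 17135 = -721005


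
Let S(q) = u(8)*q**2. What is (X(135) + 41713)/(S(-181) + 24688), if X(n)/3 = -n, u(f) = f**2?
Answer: 10327/530348 ≈ 0.019472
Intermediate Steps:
X(n) = -3*n (X(n) = 3*(-n) = -3*n)
S(q) = 64*q**2 (S(q) = 8**2*q**2 = 64*q**2)
(X(135) + 41713)/(S(-181) + 24688) = (-3*135 + 41713)/(64*(-181)**2 + 24688) = (-405 + 41713)/(64*32761 + 24688) = 41308/(2096704 + 24688) = 41308/2121392 = 41308*(1/2121392) = 10327/530348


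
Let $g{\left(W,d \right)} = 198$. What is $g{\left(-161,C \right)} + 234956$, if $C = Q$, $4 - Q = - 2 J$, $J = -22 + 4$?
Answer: $235154$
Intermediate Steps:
$J = -18$
$Q = -32$ ($Q = 4 - \left(-2\right) \left(-18\right) = 4 - 36 = -32$)
$C = -32$
$g{\left(-161,C \right)} + 234956 = 198 + 234956 = 235154$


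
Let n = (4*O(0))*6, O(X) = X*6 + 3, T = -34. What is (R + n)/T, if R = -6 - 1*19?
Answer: -47/34 ≈ -1.3824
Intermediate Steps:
O(X) = 3 + 6*X (O(X) = 6*X + 3 = 3 + 6*X)
n = 72 (n = (4*(3 + 6*0))*6 = (4*(3 + 0))*6 = (4*3)*6 = 12*6 = 72)
R = -25 (R = -6 - 19 = -25)
(R + n)/T = (-25 + 72)/(-34) = 47*(-1/34) = -47/34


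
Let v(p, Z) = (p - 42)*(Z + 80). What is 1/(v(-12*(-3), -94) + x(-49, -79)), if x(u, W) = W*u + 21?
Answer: 1/3976 ≈ 0.00025151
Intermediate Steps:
x(u, W) = 21 + W*u
v(p, Z) = (-42 + p)*(80 + Z)
1/(v(-12*(-3), -94) + x(-49, -79)) = 1/((-3360 - 42*(-94) + 80*(-12*(-3)) - (-1128)*(-3)) + (21 - 79*(-49))) = 1/((-3360 + 3948 + 80*36 - 94*36) + (21 + 3871)) = 1/((-3360 + 3948 + 2880 - 3384) + 3892) = 1/(84 + 3892) = 1/3976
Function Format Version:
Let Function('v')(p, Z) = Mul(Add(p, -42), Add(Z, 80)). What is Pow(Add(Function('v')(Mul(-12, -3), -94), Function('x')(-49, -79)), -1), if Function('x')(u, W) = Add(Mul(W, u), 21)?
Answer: Rational(1, 3976) ≈ 0.00025151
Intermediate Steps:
Function('x')(u, W) = Add(21, Mul(W, u))
Function('v')(p, Z) = Mul(Add(-42, p), Add(80, Z))
Pow(Add(Function('v')(Mul(-12, -3), -94), Function('x')(-49, -79)), -1) = Pow(Add(Add(-3360, Mul(-42, -94), Mul(80, Mul(-12, -3)), Mul(-94, Mul(-12, -3))), Add(21, Mul(-79, -49))), -1) = Pow(Add(Add(-3360, 3948, Mul(80, 36), Mul(-94, 36)), Add(21, 3871)), -1) = Pow(Add(Add(-3360, 3948, 2880, -3384), 3892), -1) = Pow(Add(84, 3892), -1) = Pow(3976, -1) = Rational(1, 3976)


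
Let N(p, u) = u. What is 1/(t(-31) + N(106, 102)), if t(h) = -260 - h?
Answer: -1/127 ≈ -0.0078740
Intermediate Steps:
1/(t(-31) + N(106, 102)) = 1/((-260 - 1*(-31)) + 102) = 1/((-260 + 31) + 102) = 1/(-229 + 102) = 1/(-127) = -1/127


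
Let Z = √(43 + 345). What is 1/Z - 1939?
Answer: -1939 + √97/194 ≈ -1938.9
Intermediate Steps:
Z = 2*√97 (Z = √388 = 2*√97 ≈ 19.698)
1/Z - 1939 = 1/(2*√97) - 1939 = √97/194 - 1939 = -1939 + √97/194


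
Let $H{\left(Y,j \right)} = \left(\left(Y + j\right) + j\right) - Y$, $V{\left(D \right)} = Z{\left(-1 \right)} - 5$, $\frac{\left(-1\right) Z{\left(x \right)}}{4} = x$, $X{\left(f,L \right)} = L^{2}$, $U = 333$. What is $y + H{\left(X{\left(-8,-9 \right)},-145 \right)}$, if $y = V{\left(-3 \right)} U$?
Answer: $-623$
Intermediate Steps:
$Z{\left(x \right)} = - 4 x$
$V{\left(D \right)} = -1$ ($V{\left(D \right)} = \left(-4\right) \left(-1\right) - 5 = 4 - 5 = -1$)
$H{\left(Y,j \right)} = 2 j$ ($H{\left(Y,j \right)} = \left(Y + 2 j\right) - Y = 2 j$)
$y = -333$ ($y = \left(-1\right) 333 = -333$)
$y + H{\left(X{\left(-8,-9 \right)},-145 \right)} = -333 + 2 \left(-145\right) = -333 - 290 = -623$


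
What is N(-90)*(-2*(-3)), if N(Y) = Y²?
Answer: 48600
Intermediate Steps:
N(-90)*(-2*(-3)) = (-90)²*(-2*(-3)) = 8100*6 = 48600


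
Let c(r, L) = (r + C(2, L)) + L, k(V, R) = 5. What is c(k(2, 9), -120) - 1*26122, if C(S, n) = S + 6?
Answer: -26229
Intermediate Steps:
C(S, n) = 6 + S
c(r, L) = 8 + L + r (c(r, L) = (r + (6 + 2)) + L = (r + 8) + L = (8 + r) + L = 8 + L + r)
c(k(2, 9), -120) - 1*26122 = (8 - 120 + 5) - 1*26122 = -107 - 26122 = -26229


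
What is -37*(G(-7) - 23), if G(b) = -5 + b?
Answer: 1295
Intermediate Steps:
-37*(G(-7) - 23) = -37*((-5 - 7) - 23) = -37*(-12 - 23) = -37*(-35) = 1295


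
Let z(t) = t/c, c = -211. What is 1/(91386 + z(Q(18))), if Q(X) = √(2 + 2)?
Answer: 211/19282444 ≈ 1.0943e-5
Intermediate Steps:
Q(X) = 2 (Q(X) = √4 = 2)
z(t) = -t/211 (z(t) = t/(-211) = t*(-1/211) = -t/211)
1/(91386 + z(Q(18))) = 1/(91386 - 1/211*2) = 1/(91386 - 2/211) = 1/(19282444/211) = 211/19282444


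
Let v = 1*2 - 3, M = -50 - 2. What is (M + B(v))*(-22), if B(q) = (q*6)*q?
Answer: 1012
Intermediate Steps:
M = -52
v = -1 (v = 2 - 3 = -1)
B(q) = 6*q**2 (B(q) = (6*q)*q = 6*q**2)
(M + B(v))*(-22) = (-52 + 6*(-1)**2)*(-22) = (-52 + 6*1)*(-22) = (-52 + 6)*(-22) = -46*(-22) = 1012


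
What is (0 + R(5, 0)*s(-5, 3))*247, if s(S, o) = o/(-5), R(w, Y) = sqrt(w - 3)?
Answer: -741*sqrt(2)/5 ≈ -209.59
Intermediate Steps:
R(w, Y) = sqrt(-3 + w)
s(S, o) = -o/5 (s(S, o) = o*(-1/5) = -o/5)
(0 + R(5, 0)*s(-5, 3))*247 = (0 + sqrt(-3 + 5)*(-1/5*3))*247 = (0 + sqrt(2)*(-3/5))*247 = (0 - 3*sqrt(2)/5)*247 = -3*sqrt(2)/5*247 = -741*sqrt(2)/5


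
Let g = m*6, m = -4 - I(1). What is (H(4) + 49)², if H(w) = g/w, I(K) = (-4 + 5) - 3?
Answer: 2116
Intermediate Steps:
I(K) = -2 (I(K) = 1 - 3 = -2)
m = -2 (m = -4 - 1*(-2) = -4 + 2 = -2)
g = -12 (g = -2*6 = -12)
H(w) = -12/w
(H(4) + 49)² = (-12/4 + 49)² = (-12*¼ + 49)² = (-3 + 49)² = 46² = 2116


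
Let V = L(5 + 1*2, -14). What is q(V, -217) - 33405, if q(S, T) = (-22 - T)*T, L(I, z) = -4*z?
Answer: -75720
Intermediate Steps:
V = 56 (V = -4*(-14) = 56)
q(S, T) = T*(-22 - T)
q(V, -217) - 33405 = -1*(-217)*(22 - 217) - 33405 = -1*(-217)*(-195) - 33405 = -42315 - 33405 = -75720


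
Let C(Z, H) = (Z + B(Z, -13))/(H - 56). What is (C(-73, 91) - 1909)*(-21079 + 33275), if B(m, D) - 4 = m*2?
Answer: -163499576/7 ≈ -2.3357e+7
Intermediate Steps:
B(m, D) = 4 + 2*m (B(m, D) = 4 + m*2 = 4 + 2*m)
C(Z, H) = (4 + 3*Z)/(-56 + H) (C(Z, H) = (Z + (4 + 2*Z))/(H - 56) = (4 + 3*Z)/(-56 + H))
(C(-73, 91) - 1909)*(-21079 + 33275) = ((4 + 3*(-73))/(-56 + 91) - 1909)*(-21079 + 33275) = ((4 - 219)/35 - 1909)*12196 = ((1/35)*(-215) - 1909)*12196 = (-43/7 - 1909)*12196 = -13406/7*12196 = -163499576/7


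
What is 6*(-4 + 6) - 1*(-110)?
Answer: 122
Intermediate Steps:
6*(-4 + 6) - 1*(-110) = 6*2 + 110 = 12 + 110 = 122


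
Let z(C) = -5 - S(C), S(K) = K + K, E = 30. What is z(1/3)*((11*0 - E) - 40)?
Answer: 1190/3 ≈ 396.67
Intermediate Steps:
S(K) = 2*K
z(C) = -5 - 2*C
z(1/3)*((11*0 - E) - 40) = (-5 - 2/3)*((11*0 - 1*30) - 40) = (-5 - 2*⅓)*((0 - 30) - 40) = (-5 - ⅔)*(-30 - 40) = -17/3*(-70) = 1190/3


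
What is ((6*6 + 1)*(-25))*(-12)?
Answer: 11100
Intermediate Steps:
((6*6 + 1)*(-25))*(-12) = ((36 + 1)*(-25))*(-12) = (37*(-25))*(-12) = -925*(-12) = 11100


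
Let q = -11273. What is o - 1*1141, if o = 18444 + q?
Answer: 6030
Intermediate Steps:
o = 7171 (o = 18444 - 11273 = 7171)
o - 1*1141 = 7171 - 1*1141 = 7171 - 1141 = 6030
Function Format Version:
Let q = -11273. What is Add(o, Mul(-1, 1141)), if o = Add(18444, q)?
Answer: 6030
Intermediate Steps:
o = 7171 (o = Add(18444, -11273) = 7171)
Add(o, Mul(-1, 1141)) = Add(7171, Mul(-1, 1141)) = Add(7171, -1141) = 6030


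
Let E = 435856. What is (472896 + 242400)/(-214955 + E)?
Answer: 715296/220901 ≈ 3.2381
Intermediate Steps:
(472896 + 242400)/(-214955 + E) = (472896 + 242400)/(-214955 + 435856) = 715296/220901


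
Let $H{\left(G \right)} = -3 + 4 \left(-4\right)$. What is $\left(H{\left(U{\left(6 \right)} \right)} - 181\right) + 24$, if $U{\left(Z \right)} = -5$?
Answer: $-176$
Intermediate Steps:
$H{\left(G \right)} = -19$ ($H{\left(G \right)} = -3 - 16 = -19$)
$\left(H{\left(U{\left(6 \right)} \right)} - 181\right) + 24 = \left(-19 - 181\right) + 24 = -200 + 24 = -176$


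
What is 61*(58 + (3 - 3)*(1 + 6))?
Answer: 3538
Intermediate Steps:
61*(58 + (3 - 3)*(1 + 6)) = 61*(58 + 0*7) = 61*(58 + 0) = 61*58 = 3538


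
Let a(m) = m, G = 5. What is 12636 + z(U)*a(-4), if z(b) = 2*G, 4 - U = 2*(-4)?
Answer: 12596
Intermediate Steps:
U = 12 (U = 4 - 2*(-4) = 4 - 1*(-8) = 4 + 8 = 12)
z(b) = 10 (z(b) = 2*5 = 10)
12636 + z(U)*a(-4) = 12636 + 10*(-4) = 12636 - 40 = 12596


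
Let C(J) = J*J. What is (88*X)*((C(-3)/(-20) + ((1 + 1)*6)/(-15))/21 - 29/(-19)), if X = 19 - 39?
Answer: -1030040/399 ≈ -2581.6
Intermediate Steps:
X = -20
C(J) = J²
(88*X)*((C(-3)/(-20) + ((1 + 1)*6)/(-15))/21 - 29/(-19)) = (88*(-20))*(((-3)²/(-20) + ((1 + 1)*6)/(-15))/21 - 29/(-19)) = -1760*((9*(-1/20) + (2*6)*(-1/15))*(1/21) - 29*(-1/19)) = -1760*((-9/20 + 12*(-1/15))*(1/21) + 29/19) = -1760*((-9/20 - ⅘)*(1/21) + 29/19) = -1760*(-5/4*1/21 + 29/19) = -1760*(-5/84 + 29/19) = -1760*2341/1596 = -1030040/399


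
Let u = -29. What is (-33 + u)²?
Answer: 3844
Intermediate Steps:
(-33 + u)² = (-33 - 29)² = (-62)² = 3844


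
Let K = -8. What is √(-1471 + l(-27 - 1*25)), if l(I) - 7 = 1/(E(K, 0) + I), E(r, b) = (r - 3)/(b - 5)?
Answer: I*√90770709/249 ≈ 38.263*I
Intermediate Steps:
E(r, b) = (-3 + r)/(-5 + b)
l(I) = 7 + 1/(11/5 + I) (l(I) = 7 + 1/((-3 - 8)/(-5 + 0) + I) = 7 + 1/(-11/(-5) + I) = 7 + 1/(-⅕*(-11) + I) = 7 + 1/(11/5 + I))
√(-1471 + l(-27 - 1*25)) = √(-1471 + (82 + 35*(-27 - 1*25))/(11 + 5*(-27 - 1*25))) = √(-1471 + (82 + 35*(-27 - 25))/(11 + 5*(-27 - 25))) = √(-1471 + (82 + 35*(-52))/(11 + 5*(-52))) = √(-1471 + (82 - 1820)/(11 - 260)) = √(-1471 - 1738/(-249)) = √(-1471 - 1/249*(-1738)) = √(-1471 + 1738/249) = √(-364541/249) = I*√90770709/249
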